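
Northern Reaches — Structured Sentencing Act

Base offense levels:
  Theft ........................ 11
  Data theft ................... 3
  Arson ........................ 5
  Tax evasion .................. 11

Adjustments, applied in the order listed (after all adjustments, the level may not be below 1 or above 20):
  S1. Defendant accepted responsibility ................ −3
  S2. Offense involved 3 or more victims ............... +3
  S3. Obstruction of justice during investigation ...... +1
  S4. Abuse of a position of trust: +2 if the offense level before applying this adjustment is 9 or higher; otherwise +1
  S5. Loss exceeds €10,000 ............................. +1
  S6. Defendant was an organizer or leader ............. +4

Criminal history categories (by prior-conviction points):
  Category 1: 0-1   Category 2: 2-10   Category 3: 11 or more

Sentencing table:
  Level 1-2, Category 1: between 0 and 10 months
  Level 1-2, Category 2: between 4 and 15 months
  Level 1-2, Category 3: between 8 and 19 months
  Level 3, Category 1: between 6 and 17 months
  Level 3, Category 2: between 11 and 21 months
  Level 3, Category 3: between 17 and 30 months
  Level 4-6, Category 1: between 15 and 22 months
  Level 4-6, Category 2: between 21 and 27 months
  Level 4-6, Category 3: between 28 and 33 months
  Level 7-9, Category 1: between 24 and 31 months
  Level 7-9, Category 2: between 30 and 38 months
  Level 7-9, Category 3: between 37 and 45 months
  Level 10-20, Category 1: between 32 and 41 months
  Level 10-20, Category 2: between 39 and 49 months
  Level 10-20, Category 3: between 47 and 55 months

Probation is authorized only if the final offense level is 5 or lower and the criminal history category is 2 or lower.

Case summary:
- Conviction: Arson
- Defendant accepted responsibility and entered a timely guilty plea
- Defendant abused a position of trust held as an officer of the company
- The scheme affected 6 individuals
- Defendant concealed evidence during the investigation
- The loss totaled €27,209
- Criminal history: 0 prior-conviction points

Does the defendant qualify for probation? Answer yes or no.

Base offense level for arson: 5.
S1 applies: 5 − 3 = 2.
S2 applies: 2 + 3 = 5.
S3 applies: 5 + 1 = 6.
S4 applies (level before this adjustment is 6 < 9, so +1): 6 + 1 = 7.
S5 applies: 7 + 1 = 8.
Final offense level: 8.
Criminal history: 0 prior points → Category 1 (0-1).
Level 8 falls in the 7-9 band.
Grid: Level 7-9 × Category 1 = 24-31 months.
Probation check: level 8 > 5 and category 1 ≤ 2 → not eligible.

No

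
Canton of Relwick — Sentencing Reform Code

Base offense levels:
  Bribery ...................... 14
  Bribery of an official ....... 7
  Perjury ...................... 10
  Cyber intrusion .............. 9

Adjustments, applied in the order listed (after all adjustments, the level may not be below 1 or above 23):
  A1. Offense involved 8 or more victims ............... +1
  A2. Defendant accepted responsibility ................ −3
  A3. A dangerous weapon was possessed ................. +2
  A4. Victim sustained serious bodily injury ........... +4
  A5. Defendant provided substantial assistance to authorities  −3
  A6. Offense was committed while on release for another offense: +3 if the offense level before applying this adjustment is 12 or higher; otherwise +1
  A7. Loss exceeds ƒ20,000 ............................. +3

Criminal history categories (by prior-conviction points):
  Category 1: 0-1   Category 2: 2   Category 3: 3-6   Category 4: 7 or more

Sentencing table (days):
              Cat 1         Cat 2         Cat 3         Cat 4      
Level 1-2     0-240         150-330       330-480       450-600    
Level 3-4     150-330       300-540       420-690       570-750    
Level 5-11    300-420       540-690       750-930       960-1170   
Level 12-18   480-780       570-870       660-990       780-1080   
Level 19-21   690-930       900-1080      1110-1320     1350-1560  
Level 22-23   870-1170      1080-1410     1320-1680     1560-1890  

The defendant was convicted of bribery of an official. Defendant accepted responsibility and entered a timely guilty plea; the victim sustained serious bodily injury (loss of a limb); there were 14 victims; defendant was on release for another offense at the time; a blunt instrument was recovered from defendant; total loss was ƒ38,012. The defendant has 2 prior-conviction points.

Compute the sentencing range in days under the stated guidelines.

Base offense level for bribery of an official: 7.
A1 applies: 7 + 1 = 8.
A2 applies: 8 − 3 = 5.
A3 applies: 5 + 2 = 7.
A4 applies: 7 + 4 = 11.
A6 applies (level before this adjustment is 11 < 12, so +1): 11 + 1 = 12.
A7 applies: 12 + 3 = 15.
Final offense level: 15.
Criminal history: 2 prior points → Category 2 (2).
Level 15 falls in the 12-18 band.
Grid: Level 12-18 × Category 2 = 570-870 days.

570-870 days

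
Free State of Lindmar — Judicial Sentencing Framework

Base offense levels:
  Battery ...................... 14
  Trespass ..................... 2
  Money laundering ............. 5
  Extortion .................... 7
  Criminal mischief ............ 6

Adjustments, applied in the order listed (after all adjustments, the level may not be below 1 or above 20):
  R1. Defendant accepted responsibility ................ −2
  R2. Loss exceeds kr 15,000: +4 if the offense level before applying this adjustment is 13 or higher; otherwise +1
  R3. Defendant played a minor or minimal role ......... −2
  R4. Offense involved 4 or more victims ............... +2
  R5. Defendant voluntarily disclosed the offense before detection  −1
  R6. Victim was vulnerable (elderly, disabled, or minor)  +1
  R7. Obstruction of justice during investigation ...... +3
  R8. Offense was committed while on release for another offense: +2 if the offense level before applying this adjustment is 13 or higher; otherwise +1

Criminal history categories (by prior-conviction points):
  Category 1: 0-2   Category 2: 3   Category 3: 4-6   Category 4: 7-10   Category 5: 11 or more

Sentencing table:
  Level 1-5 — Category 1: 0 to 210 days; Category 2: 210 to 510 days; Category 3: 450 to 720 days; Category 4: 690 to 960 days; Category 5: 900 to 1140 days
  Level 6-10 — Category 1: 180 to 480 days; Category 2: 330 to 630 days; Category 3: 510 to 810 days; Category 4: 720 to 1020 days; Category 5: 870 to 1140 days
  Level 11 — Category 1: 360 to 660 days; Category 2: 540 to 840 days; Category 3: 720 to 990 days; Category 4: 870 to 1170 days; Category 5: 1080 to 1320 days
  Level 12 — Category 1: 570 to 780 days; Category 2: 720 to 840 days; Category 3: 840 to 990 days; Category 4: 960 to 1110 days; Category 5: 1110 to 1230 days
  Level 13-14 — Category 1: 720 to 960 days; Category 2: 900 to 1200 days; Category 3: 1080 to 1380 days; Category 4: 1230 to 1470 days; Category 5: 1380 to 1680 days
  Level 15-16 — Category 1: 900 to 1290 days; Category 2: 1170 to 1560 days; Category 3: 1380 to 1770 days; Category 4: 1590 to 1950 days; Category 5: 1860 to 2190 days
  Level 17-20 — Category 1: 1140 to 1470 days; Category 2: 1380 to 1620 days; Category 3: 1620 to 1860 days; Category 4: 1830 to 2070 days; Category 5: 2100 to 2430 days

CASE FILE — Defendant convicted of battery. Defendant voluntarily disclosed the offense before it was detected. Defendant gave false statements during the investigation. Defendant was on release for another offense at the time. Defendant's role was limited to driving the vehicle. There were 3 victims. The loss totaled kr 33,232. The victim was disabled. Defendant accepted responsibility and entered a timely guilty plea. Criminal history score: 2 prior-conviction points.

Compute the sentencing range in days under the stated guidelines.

Base offense level for battery: 14.
R1 applies: 14 − 2 = 12.
R2 applies (level before this adjustment is 12 < 13, so +1): 12 + 1 = 13.
R3 applies: 13 − 2 = 11.
R4 does not apply.
R5 applies: 11 − 1 = 10.
R6 applies: 10 + 1 = 11.
R7 applies: 11 + 3 = 14.
R8 applies (level before this adjustment is 14 ≥ 13, so +2): 14 + 2 = 16.
Final offense level: 16.
Criminal history: 2 prior points → Category 1 (0-2).
Level 16 falls in the 15-16 band.
Grid: Level 15-16 × Category 1 = 900-1290 days.

900-1290 days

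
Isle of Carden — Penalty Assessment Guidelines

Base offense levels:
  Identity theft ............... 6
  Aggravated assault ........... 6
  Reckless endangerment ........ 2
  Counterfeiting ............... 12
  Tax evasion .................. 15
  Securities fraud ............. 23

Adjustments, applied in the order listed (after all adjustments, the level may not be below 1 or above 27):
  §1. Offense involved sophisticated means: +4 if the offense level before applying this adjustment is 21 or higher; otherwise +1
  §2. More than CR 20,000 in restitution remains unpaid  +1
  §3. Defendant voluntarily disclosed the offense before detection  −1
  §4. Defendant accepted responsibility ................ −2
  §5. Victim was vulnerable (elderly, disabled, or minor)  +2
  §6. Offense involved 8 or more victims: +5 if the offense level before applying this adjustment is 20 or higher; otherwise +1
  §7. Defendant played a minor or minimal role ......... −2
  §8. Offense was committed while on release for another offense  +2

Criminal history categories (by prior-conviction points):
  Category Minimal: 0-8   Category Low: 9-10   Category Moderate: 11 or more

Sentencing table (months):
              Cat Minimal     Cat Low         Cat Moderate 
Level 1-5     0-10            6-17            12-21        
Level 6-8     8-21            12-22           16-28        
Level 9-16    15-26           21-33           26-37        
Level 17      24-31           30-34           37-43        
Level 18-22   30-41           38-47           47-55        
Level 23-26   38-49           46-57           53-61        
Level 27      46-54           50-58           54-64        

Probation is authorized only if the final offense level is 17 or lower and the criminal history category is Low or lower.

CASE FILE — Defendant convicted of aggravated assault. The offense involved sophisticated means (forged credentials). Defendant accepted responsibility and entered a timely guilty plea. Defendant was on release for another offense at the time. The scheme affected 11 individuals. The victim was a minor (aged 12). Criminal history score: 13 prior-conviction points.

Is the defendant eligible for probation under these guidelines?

Base offense level for aggravated assault: 6.
§1 applies (level before this adjustment is 6 < 21, so +1): 6 + 1 = 7.
§2 does not apply.
§3 does not apply.
§4 applies: 7 − 2 = 5.
§5 applies: 5 + 2 = 7.
§6 applies (level before this adjustment is 7 < 20, so +1): 7 + 1 = 8.
§7 does not apply.
§8 applies: 8 + 2 = 10.
Final offense level: 10.
Criminal history: 13 prior points → Category Moderate (11+).
Level 10 falls in the 9-16 band.
Grid: Level 9-16 × Category Moderate = 26-37 months.
Probation check: level 10 ≤ 17 and category Moderate > Low → not eligible.

No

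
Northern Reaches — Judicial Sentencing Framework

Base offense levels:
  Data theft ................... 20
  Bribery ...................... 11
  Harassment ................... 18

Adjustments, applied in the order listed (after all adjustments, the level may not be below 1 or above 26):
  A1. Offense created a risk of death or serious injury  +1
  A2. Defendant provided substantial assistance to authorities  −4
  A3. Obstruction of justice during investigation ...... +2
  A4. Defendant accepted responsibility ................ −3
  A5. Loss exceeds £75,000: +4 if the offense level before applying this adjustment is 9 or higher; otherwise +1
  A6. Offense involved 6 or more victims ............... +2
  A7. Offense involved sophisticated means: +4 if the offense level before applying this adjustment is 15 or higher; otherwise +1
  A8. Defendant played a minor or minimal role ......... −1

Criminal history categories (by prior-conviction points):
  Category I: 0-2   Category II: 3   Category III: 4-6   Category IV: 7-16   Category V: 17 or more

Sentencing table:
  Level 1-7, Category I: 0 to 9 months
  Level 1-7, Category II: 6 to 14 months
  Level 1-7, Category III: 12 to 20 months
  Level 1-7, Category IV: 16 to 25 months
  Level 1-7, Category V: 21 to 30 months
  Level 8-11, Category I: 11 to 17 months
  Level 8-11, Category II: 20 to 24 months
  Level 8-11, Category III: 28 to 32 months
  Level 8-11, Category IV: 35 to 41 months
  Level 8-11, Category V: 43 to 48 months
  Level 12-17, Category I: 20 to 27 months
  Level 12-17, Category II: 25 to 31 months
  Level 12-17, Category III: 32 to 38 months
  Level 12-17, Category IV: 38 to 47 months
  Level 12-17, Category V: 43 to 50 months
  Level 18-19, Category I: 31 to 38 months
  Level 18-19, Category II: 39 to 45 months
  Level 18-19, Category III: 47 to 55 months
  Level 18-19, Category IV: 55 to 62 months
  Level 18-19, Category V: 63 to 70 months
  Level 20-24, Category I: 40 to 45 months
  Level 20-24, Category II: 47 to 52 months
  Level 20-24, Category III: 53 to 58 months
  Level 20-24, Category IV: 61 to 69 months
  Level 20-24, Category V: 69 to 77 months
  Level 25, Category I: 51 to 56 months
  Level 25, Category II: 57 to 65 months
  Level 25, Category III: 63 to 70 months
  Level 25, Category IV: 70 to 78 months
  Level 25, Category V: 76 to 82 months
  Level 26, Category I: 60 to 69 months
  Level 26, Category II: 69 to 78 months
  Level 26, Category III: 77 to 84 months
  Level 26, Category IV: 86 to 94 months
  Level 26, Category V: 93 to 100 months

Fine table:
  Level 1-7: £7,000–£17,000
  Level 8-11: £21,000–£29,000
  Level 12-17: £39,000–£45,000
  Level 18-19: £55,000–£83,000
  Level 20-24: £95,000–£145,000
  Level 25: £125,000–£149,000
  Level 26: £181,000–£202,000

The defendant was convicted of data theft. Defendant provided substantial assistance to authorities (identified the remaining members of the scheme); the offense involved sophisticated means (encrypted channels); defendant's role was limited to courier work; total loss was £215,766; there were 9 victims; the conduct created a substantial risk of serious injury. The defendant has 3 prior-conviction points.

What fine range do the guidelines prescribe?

Base offense level for data theft: 20.
A1 applies: 20 + 1 = 21.
A2 applies: 21 − 4 = 17.
A5 applies (level before this adjustment is 17 ≥ 9, so +4): 17 + 4 = 21.
A6 applies: 21 + 2 = 23.
A7 applies (level before this adjustment is 23 ≥ 15, so +4): 23 + 4 = 27.
A8 applies: 27 − 1 = 26.
Final offense level: 26.
Level 26 falls in the 26 band.
Fine table: Level 26 → £181,000–£202,000.

£181,000–£202,000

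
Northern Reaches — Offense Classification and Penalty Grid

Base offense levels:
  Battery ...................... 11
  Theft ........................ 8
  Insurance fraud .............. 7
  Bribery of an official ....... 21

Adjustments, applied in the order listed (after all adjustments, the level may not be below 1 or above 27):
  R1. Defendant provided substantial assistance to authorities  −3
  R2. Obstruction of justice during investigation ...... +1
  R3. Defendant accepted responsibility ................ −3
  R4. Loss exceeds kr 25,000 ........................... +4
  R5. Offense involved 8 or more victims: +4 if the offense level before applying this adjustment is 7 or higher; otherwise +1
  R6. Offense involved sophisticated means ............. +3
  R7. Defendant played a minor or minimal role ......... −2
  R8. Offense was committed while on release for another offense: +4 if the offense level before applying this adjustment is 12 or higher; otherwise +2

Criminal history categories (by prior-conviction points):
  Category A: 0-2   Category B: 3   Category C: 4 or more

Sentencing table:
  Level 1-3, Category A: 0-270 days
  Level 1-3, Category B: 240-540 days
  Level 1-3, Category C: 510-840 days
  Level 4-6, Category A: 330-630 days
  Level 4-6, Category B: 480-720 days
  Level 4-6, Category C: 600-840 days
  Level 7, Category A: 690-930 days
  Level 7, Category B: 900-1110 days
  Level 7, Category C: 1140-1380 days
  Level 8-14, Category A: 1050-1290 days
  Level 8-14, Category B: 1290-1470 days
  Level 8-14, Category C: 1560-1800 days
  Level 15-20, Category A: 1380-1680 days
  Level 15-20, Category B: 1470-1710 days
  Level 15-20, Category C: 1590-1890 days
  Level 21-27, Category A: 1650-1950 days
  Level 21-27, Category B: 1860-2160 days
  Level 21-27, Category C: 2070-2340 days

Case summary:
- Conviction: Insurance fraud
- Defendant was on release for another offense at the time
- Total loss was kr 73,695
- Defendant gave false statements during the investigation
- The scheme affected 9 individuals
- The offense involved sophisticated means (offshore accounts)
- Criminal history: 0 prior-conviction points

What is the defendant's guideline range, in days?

Base offense level for insurance fraud: 7.
R2 applies: 7 + 1 = 8.
R4 applies: 8 + 4 = 12.
R5 applies (level before this adjustment is 12 ≥ 7, so +4): 12 + 4 = 16.
R6 applies: 16 + 3 = 19.
R7 does not apply.
R8 applies (level before this adjustment is 19 ≥ 12, so +4): 19 + 4 = 23.
Final offense level: 23.
Criminal history: 0 prior points → Category A (0-2).
Level 23 falls in the 21-27 band.
Grid: Level 21-27 × Category A = 1650-1950 days.

1650-1950 days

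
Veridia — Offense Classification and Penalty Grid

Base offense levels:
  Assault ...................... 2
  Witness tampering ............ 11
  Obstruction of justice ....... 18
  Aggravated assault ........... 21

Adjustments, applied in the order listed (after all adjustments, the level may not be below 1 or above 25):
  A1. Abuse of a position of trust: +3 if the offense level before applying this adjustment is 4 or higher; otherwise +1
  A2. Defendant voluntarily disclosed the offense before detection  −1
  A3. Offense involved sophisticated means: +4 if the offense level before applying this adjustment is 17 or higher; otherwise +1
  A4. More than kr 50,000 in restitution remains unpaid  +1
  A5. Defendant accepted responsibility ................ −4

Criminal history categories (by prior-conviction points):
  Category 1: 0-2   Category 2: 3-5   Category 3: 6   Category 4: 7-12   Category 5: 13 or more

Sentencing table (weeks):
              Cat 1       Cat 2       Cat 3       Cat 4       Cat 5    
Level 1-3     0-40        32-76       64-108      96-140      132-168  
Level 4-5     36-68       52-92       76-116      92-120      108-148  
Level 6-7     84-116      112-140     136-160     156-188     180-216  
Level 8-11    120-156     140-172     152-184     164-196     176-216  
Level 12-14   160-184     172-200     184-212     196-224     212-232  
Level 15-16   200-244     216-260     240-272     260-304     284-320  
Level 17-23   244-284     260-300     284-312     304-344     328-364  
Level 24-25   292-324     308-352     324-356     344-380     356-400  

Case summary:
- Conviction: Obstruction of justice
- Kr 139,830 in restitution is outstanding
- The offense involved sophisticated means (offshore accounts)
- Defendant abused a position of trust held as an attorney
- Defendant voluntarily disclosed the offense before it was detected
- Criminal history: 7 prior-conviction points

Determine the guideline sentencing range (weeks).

344-380 weeks

Base offense level for obstruction of justice: 18.
A1 applies (level before this adjustment is 18 ≥ 4, so +3): 18 + 3 = 21.
A2 applies: 21 − 1 = 20.
A3 applies (level before this adjustment is 20 ≥ 17, so +4): 20 + 4 = 24.
A4 applies: 24 + 1 = 25.
A5 does not apply.
Final offense level: 25.
Criminal history: 7 prior points → Category 4 (7-12).
Level 25 falls in the 24-25 band.
Grid: Level 24-25 × Category 4 = 344-380 weeks.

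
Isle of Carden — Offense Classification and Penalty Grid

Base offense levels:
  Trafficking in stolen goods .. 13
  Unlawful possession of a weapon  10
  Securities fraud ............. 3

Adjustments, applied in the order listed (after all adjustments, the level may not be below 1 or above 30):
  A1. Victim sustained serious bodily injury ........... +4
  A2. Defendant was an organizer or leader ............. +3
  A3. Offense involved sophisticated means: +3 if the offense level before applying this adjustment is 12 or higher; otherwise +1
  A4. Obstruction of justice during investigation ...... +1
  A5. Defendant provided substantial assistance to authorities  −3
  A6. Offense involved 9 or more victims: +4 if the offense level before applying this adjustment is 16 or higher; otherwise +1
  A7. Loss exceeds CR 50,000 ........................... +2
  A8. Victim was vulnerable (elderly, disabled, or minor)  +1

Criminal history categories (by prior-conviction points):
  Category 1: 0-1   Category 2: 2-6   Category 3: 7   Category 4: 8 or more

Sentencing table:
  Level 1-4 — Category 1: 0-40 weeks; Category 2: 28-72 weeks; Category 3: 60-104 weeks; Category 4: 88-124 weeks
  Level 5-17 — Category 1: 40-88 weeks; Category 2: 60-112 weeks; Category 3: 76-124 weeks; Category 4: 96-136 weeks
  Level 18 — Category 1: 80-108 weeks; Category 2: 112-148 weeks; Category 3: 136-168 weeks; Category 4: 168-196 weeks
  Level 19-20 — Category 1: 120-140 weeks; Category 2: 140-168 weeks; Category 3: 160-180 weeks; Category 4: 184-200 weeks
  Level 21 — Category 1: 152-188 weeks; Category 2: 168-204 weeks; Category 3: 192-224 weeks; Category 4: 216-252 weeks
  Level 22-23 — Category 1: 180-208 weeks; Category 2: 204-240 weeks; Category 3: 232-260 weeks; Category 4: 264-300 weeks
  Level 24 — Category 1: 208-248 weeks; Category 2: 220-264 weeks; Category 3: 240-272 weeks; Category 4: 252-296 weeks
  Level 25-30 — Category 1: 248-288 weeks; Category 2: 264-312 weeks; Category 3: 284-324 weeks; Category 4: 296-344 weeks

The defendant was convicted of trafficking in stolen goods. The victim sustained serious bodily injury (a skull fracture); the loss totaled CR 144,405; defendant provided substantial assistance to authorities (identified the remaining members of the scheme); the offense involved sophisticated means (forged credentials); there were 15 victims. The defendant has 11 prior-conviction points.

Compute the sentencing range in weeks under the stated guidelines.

264-300 weeks

Base offense level for trafficking in stolen goods: 13.
A1 applies: 13 + 4 = 17.
A2 does not apply.
A3 applies (level before this adjustment is 17 ≥ 12, so +3): 17 + 3 = 20.
A4 does not apply.
A5 applies: 20 − 3 = 17.
A6 applies (level before this adjustment is 17 ≥ 16, so +4): 17 + 4 = 21.
A7 applies: 21 + 2 = 23.
A8 does not apply.
Final offense level: 23.
Criminal history: 11 prior points → Category 4 (8+).
Level 23 falls in the 22-23 band.
Grid: Level 22-23 × Category 4 = 264-300 weeks.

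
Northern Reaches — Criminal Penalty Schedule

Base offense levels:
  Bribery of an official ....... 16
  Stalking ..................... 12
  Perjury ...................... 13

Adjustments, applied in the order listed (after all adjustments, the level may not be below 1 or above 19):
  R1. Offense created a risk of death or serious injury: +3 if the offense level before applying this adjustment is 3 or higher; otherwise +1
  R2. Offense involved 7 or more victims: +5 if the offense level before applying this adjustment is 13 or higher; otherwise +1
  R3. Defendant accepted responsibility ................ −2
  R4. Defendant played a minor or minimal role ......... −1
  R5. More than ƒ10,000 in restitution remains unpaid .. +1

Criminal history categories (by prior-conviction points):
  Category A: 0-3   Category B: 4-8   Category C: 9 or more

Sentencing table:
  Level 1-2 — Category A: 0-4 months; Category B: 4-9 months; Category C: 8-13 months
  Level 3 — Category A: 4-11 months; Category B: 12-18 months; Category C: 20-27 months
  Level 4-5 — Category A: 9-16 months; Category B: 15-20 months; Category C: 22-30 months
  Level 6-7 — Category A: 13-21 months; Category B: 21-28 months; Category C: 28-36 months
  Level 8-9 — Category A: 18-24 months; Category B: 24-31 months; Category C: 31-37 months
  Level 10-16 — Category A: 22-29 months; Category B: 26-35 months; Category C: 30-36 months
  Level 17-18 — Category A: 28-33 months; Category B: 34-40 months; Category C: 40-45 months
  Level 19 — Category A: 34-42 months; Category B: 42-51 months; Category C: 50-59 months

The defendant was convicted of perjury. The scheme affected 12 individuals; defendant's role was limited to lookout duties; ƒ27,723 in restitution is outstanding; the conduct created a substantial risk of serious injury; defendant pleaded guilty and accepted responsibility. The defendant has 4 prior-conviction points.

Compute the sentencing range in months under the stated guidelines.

42-51 months

Base offense level for perjury: 13.
R1 applies (level before this adjustment is 13 ≥ 3, so +3): 13 + 3 = 16.
R2 applies (level before this adjustment is 16 ≥ 13, so +5): 16 + 5 = 21.
R3 applies: 21 − 2 = 19.
R4 applies: 19 − 1 = 18.
R5 applies: 18 + 1 = 19.
Final offense level: 19.
Criminal history: 4 prior points → Category B (4-8).
Level 19 falls in the 19 band.
Grid: Level 19 × Category B = 42-51 months.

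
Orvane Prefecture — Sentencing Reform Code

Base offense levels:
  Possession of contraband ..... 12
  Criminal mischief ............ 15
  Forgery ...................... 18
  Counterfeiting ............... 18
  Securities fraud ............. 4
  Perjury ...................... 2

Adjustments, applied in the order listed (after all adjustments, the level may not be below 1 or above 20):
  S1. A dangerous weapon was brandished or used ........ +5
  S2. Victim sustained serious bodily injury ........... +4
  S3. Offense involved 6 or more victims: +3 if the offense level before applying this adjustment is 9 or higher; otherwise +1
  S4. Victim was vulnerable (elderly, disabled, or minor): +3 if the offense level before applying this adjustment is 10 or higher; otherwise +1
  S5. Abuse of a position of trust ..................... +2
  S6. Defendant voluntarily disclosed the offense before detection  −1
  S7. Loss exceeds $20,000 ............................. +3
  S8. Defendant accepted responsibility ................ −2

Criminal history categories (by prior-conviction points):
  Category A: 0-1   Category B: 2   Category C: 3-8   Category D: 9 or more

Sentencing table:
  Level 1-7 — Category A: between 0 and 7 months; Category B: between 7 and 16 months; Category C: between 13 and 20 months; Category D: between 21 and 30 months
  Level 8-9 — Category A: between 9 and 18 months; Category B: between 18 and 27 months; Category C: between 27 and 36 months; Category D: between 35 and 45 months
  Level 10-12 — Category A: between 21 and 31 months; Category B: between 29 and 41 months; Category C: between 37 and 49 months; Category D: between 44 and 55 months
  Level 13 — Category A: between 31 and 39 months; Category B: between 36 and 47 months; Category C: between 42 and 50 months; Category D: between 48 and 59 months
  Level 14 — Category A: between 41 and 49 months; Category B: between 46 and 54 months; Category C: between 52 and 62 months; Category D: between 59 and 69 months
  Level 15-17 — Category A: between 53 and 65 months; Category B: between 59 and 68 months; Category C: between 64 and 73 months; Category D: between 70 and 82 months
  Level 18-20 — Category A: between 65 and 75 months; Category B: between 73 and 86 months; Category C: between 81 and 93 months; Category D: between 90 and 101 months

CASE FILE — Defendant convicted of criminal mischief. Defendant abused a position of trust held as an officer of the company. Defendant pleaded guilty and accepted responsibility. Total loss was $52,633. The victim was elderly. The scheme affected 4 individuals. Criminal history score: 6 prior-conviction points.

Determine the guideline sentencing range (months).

Base offense level for criminal mischief: 15.
S4 applies (level before this adjustment is 15 ≥ 10, so +3): 15 + 3 = 18.
S5 applies: 18 + 2 = 20.
S6 does not apply.
S7 applies: 20 + 3 = 23.
S8 applies: 23 − 2 = 21.
Level 21 exceeds the maximum of 20; capped at 20.
Final offense level: 20.
Criminal history: 6 prior points → Category C (3-8).
Level 20 falls in the 18-20 band.
Grid: Level 18-20 × Category C = 81-93 months.

81-93 months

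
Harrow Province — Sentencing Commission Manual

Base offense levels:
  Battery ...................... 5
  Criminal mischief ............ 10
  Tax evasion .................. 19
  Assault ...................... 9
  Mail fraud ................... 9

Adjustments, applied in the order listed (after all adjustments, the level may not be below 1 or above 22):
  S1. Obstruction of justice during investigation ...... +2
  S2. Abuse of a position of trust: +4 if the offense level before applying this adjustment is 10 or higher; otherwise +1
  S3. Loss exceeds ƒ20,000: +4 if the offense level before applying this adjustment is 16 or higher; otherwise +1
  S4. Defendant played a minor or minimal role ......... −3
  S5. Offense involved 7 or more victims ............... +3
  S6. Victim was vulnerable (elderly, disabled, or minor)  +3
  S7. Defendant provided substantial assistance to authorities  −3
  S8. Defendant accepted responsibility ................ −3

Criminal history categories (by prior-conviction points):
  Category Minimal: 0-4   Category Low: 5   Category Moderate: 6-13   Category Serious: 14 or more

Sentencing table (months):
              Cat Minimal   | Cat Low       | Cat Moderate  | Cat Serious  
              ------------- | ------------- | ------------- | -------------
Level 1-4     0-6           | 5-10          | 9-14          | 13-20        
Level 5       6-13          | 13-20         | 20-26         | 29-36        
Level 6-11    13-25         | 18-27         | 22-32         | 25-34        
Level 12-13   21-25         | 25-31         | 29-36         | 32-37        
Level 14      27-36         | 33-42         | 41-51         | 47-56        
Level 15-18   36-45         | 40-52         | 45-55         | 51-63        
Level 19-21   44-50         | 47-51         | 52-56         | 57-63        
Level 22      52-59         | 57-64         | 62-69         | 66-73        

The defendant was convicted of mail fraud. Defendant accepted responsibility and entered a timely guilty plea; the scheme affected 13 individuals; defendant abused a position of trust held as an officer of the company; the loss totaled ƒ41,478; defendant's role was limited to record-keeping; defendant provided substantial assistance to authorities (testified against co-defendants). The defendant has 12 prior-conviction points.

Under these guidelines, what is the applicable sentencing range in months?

Base offense level for mail fraud: 9.
S2 applies (level before this adjustment is 9 < 10, so +1): 9 + 1 = 10.
S3 applies (level before this adjustment is 10 < 16, so +1): 10 + 1 = 11.
S4 applies: 11 − 3 = 8.
S5 applies: 8 + 3 = 11.
S6 does not apply.
S7 applies: 11 − 3 = 8.
S8 applies: 8 − 3 = 5.
Final offense level: 5.
Criminal history: 12 prior points → Category Moderate (6-13).
Level 5 falls in the 5 band.
Grid: Level 5 × Category Moderate = 20-26 months.

20-26 months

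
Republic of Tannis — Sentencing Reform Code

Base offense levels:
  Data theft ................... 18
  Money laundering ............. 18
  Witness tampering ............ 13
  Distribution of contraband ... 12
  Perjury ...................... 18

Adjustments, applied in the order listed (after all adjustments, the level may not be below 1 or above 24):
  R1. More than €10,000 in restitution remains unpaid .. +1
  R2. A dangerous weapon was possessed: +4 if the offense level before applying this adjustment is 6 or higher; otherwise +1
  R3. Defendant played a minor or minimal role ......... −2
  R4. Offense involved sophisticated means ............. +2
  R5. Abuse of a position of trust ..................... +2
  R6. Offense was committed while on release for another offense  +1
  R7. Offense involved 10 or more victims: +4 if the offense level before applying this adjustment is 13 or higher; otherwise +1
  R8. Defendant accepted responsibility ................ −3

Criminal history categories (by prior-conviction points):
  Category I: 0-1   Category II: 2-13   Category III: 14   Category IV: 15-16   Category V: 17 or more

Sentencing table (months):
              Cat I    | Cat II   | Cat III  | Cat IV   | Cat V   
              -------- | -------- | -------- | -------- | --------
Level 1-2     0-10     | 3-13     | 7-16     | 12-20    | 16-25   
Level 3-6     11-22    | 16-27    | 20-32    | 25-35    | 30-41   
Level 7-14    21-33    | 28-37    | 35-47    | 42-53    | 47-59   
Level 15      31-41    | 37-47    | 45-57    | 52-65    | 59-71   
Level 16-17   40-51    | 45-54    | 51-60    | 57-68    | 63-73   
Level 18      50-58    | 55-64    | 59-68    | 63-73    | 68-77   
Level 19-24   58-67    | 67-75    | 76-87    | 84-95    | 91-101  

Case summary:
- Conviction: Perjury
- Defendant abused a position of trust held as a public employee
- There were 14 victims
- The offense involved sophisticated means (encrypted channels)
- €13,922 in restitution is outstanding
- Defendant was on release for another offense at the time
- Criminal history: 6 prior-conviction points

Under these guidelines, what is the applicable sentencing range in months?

Base offense level for perjury: 18.
R1 applies: 18 + 1 = 19.
R4 applies: 19 + 2 = 21.
R5 applies: 21 + 2 = 23.
R6 applies: 23 + 1 = 24.
R7 applies (level before this adjustment is 24 ≥ 13, so +4): 24 + 4 = 28.
R8 does not apply.
Level 28 exceeds the maximum of 24; capped at 24.
Final offense level: 24.
Criminal history: 6 prior points → Category II (2-13).
Level 24 falls in the 19-24 band.
Grid: Level 19-24 × Category II = 67-75 months.

67-75 months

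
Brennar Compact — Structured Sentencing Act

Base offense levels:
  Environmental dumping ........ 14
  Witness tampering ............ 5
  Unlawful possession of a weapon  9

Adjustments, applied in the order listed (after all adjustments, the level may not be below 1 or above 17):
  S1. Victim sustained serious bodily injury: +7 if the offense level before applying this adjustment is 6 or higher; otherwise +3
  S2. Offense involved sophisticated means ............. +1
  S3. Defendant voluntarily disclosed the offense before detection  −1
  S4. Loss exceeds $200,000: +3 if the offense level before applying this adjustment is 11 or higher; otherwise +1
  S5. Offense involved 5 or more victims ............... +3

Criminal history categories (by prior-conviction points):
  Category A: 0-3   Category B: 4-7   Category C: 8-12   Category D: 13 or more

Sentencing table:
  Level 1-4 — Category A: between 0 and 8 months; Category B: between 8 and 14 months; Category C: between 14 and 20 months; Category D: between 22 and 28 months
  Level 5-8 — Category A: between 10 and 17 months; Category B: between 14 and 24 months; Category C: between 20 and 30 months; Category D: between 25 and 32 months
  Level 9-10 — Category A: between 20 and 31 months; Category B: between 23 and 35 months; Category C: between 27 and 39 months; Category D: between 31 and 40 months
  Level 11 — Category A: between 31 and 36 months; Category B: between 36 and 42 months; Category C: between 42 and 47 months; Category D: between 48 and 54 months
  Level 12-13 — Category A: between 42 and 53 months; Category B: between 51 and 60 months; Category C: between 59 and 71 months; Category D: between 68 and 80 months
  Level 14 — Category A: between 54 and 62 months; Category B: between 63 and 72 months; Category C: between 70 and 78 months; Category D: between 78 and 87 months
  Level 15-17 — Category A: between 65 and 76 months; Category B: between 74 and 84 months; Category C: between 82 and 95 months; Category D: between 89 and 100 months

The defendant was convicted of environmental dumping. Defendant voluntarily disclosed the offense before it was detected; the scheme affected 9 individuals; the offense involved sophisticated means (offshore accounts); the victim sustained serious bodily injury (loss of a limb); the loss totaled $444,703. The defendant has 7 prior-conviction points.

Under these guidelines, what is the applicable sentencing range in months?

Base offense level for environmental dumping: 14.
S1 applies (level before this adjustment is 14 ≥ 6, so +7): 14 + 7 = 21.
S2 applies: 21 + 1 = 22.
S3 applies: 22 − 1 = 21.
S4 applies (level before this adjustment is 21 ≥ 11, so +3): 21 + 3 = 24.
S5 applies: 24 + 3 = 27.
Level 27 exceeds the maximum of 17; capped at 17.
Final offense level: 17.
Criminal history: 7 prior points → Category B (4-7).
Level 17 falls in the 15-17 band.
Grid: Level 15-17 × Category B = 74-84 months.

74-84 months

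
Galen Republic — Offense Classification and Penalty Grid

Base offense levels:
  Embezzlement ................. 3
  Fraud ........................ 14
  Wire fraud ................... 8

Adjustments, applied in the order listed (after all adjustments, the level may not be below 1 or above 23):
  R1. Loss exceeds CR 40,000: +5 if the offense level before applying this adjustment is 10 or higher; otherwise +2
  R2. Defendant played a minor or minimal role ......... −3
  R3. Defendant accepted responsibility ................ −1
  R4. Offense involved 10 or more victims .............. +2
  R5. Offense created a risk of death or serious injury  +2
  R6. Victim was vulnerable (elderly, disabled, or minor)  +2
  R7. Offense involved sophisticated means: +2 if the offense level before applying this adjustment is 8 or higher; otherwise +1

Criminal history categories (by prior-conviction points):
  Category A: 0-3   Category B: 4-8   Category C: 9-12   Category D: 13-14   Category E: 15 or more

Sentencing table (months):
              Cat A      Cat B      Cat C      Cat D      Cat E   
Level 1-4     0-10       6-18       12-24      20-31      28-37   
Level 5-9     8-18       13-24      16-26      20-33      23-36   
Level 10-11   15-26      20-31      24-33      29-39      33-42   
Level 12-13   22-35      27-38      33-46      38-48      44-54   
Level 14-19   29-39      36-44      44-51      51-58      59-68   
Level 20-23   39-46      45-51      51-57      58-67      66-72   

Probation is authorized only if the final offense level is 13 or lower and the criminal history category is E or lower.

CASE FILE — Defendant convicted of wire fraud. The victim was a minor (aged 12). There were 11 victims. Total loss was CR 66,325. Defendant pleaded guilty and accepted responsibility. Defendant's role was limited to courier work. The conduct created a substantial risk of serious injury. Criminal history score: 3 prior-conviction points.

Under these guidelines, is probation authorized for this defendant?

Yes

Base offense level for wire fraud: 8.
R1 applies (level before this adjustment is 8 < 10, so +2): 8 + 2 = 10.
R2 applies: 10 − 3 = 7.
R3 applies: 7 − 1 = 6.
R4 applies: 6 + 2 = 8.
R5 applies: 8 + 2 = 10.
R6 applies: 10 + 2 = 12.
R7 does not apply.
Final offense level: 12.
Criminal history: 3 prior points → Category A (0-3).
Level 12 falls in the 12-13 band.
Grid: Level 12-13 × Category A = 22-35 months.
Probation check: level 12 ≤ 13 and category A ≤ E → eligible.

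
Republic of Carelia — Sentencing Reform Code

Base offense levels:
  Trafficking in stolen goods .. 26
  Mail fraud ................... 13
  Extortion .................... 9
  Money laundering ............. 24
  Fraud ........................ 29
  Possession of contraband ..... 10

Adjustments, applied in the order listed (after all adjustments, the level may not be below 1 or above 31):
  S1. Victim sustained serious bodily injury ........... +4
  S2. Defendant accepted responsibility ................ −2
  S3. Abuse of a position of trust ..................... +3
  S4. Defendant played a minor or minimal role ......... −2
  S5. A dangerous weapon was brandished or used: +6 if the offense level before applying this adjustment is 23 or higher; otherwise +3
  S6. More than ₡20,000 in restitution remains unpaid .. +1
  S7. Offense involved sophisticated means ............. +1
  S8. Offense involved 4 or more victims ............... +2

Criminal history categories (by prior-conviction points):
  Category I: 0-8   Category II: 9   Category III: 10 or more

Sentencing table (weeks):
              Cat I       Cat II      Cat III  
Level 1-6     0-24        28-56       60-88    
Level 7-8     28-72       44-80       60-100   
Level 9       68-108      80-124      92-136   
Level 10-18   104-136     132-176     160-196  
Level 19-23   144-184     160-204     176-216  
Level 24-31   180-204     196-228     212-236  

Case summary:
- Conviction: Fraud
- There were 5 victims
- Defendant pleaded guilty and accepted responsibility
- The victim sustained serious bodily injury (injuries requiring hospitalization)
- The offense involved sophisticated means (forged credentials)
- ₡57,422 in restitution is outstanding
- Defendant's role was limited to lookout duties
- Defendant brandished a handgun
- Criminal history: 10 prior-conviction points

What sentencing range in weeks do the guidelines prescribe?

212-236 weeks

Base offense level for fraud: 29.
S1 applies: 29 + 4 = 33.
S2 applies: 33 − 2 = 31.
S3 does not apply.
S4 applies: 31 − 2 = 29.
S5 applies (level before this adjustment is 29 ≥ 23, so +6): 29 + 6 = 35.
S6 applies: 35 + 1 = 36.
S7 applies: 36 + 1 = 37.
S8 applies: 37 + 2 = 39.
Level 39 exceeds the maximum of 31; capped at 31.
Final offense level: 31.
Criminal history: 10 prior points → Category III (10+).
Level 31 falls in the 24-31 band.
Grid: Level 24-31 × Category III = 212-236 weeks.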